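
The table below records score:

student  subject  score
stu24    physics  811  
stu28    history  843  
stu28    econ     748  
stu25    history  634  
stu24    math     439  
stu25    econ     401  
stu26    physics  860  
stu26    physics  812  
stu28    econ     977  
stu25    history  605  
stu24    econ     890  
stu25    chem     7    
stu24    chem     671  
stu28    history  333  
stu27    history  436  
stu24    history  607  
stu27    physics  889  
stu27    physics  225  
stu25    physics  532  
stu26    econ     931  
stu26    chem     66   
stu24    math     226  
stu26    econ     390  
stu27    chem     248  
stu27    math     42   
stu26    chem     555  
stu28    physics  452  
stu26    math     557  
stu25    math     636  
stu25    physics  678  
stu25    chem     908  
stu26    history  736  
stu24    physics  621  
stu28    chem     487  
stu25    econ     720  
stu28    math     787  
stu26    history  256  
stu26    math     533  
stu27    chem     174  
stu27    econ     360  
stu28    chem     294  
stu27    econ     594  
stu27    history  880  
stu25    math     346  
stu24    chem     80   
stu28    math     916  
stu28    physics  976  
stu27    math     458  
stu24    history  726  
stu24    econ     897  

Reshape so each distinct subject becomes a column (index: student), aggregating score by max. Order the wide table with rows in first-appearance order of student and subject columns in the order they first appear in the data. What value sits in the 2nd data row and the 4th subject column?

With rows in first-appearance order of student, row 2 is student=stu28. subject columns in first-appearance order: physics, history, econ, math, chem; column 4 is math.
Long rows with student=stu28, subject=math: max(787, 916) = 916.

916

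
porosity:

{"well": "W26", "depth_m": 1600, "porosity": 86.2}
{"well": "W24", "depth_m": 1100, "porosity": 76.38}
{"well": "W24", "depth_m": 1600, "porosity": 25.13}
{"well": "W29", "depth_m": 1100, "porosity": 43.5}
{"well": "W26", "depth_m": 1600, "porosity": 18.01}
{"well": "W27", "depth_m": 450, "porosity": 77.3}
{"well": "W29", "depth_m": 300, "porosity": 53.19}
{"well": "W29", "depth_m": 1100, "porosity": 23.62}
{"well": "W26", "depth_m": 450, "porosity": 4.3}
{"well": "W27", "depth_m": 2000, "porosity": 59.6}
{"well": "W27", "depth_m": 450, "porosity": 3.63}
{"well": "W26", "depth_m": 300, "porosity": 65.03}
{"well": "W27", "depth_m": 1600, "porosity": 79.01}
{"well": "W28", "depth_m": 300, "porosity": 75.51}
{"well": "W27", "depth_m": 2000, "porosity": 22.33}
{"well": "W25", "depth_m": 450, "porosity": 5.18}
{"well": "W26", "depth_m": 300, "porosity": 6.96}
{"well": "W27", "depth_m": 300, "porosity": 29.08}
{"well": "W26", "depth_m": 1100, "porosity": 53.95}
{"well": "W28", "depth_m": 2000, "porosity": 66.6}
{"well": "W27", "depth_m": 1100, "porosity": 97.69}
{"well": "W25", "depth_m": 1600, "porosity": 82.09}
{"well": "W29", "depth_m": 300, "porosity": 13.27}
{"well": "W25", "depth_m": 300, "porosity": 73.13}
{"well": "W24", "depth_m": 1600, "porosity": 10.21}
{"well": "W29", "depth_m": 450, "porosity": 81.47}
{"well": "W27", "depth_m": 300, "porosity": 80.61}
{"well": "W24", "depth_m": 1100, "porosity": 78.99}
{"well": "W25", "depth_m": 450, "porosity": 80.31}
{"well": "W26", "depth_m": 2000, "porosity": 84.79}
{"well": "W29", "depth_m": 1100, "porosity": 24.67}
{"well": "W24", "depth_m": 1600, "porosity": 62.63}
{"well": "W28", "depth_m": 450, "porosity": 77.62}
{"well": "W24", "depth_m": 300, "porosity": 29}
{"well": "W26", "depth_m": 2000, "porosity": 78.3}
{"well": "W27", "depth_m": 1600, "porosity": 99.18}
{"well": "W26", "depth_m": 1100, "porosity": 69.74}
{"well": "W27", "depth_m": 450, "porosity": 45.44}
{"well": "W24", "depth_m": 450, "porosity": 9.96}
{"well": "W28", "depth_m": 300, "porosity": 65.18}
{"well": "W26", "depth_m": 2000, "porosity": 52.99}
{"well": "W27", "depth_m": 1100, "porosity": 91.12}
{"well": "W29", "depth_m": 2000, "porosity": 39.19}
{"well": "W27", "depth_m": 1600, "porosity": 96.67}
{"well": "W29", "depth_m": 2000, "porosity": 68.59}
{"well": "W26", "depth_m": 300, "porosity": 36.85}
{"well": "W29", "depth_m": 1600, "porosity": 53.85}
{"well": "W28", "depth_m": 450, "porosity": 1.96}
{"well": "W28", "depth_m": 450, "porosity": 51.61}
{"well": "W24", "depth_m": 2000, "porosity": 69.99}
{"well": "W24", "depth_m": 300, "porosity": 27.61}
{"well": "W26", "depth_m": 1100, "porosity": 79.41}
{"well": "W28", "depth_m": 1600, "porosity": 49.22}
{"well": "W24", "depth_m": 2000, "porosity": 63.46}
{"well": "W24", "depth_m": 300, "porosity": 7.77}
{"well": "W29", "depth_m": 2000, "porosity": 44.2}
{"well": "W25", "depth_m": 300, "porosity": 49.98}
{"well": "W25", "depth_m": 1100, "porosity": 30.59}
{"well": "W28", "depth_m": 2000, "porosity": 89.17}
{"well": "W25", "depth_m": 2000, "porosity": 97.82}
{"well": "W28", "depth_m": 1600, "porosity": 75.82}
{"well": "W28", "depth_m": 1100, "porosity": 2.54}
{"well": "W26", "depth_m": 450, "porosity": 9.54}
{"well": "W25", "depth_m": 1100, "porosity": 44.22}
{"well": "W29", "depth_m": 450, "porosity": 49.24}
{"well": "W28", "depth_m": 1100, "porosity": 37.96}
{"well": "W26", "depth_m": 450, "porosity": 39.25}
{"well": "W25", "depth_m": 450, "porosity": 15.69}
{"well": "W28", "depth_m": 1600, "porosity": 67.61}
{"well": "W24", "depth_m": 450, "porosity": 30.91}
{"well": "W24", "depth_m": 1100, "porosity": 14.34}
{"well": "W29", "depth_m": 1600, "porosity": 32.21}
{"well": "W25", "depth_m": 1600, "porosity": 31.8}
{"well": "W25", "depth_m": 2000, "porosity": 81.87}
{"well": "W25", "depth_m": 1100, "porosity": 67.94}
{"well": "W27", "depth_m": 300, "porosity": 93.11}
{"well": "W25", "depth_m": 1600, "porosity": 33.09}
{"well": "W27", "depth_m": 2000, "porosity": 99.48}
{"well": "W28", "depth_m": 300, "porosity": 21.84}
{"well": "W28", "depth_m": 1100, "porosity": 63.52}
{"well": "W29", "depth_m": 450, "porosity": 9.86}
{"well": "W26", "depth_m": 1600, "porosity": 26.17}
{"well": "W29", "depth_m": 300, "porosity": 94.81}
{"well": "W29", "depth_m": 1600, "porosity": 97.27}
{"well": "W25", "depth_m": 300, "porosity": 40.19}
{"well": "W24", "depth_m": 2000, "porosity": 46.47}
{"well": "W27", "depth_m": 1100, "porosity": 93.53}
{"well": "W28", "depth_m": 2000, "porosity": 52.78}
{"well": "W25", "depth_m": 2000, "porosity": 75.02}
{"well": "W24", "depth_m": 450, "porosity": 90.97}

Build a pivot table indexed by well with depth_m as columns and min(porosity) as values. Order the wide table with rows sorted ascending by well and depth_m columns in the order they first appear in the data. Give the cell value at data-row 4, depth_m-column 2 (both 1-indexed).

With rows sorted ascending by well, row 4 is well=W27. depth_m columns in first-appearance order: 1600, 1100, 450, 300, 2000; column 2 is 1100.
Long rows with well=W27, depth_m=1100: min(97.69, 91.12, 93.53) = 91.12.

91.12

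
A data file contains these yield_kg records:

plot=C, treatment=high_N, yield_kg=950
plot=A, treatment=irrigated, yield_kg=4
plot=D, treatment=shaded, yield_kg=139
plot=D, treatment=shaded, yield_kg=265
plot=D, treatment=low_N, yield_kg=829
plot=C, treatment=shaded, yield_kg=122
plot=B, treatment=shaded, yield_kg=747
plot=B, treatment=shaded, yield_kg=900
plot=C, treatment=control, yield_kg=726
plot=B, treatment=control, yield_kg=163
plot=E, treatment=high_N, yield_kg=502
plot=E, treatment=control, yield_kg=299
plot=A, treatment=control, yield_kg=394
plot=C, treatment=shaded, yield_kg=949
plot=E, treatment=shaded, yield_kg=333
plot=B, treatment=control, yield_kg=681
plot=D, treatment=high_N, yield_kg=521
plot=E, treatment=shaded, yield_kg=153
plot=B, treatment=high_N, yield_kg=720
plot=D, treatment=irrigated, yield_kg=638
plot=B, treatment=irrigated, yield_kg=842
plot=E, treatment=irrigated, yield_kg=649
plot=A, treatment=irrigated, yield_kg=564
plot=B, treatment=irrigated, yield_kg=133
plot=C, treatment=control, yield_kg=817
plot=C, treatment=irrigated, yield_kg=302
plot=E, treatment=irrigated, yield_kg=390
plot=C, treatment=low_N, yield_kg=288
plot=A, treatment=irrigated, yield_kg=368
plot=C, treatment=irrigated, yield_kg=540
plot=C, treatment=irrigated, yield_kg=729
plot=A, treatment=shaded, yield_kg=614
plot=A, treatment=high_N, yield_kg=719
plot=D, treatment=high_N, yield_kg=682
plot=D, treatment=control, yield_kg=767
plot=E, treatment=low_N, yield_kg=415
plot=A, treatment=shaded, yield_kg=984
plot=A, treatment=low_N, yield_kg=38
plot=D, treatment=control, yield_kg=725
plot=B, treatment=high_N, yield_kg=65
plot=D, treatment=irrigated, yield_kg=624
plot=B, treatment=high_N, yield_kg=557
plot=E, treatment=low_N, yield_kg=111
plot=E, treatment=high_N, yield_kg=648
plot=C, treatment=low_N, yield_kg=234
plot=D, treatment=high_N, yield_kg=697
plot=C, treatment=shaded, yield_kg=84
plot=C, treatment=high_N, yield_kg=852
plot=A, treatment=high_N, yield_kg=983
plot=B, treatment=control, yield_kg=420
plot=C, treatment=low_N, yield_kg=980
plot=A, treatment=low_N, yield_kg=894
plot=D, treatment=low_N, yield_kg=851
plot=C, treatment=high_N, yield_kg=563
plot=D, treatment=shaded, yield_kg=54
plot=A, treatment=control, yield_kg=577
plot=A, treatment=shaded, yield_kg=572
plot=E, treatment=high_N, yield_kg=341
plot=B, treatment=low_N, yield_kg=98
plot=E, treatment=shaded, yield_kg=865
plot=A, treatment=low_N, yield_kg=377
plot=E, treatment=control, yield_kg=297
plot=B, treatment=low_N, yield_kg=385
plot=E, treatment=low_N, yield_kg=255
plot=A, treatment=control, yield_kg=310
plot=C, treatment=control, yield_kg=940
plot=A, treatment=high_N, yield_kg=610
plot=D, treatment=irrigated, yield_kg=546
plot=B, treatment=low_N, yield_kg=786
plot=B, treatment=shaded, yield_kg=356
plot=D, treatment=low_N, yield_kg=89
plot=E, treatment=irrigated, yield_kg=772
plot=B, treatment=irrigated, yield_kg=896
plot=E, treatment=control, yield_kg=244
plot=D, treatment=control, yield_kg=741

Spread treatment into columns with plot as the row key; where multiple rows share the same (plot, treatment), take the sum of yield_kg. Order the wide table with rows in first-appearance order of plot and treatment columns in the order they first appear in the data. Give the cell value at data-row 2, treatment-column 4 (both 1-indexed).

1309

With rows in first-appearance order of plot, row 2 is plot=A. treatment columns in first-appearance order: high_N, irrigated, shaded, low_N, control; column 4 is low_N.
Long rows with plot=A, treatment=low_N: 38 + 894 + 377 = 1309.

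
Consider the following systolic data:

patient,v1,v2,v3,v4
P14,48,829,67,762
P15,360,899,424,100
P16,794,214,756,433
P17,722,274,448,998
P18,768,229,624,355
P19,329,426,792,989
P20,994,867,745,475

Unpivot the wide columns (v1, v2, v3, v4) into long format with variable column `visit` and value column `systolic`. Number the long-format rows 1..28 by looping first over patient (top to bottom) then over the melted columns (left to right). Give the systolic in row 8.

100

28 rows total (7 × 4). Row 8: index ⌊(8-1)/4⌋ = 1 into patient → P15; (8-1) mod 4 = 3 into the melted columns → v4.
So row 8 is (P15, v4, 100); systolic = 100.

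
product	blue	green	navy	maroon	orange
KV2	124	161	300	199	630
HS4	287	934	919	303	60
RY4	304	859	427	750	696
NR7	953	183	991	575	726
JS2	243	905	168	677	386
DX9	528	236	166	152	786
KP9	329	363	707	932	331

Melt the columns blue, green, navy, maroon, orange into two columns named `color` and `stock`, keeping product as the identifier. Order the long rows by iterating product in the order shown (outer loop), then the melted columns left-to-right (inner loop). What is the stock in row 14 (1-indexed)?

35 rows total (7 × 5). Row 14: index ⌊(14-1)/5⌋ = 2 into product → RY4; (14-1) mod 5 = 3 into the melted columns → maroon.
So row 14 is (RY4, maroon, 750); stock = 750.

750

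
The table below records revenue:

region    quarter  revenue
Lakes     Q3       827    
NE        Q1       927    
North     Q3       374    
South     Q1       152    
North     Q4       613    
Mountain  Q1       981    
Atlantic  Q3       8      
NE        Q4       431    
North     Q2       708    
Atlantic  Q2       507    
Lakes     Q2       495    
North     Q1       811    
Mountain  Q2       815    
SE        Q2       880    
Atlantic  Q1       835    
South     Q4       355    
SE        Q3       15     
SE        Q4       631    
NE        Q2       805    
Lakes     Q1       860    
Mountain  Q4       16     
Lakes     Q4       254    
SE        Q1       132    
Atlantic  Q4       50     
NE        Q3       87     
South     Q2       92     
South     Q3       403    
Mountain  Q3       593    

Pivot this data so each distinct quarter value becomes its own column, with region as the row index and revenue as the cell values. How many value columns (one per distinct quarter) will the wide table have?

4

4 distinct quarter values: Q1, Q2, Q3, Q4.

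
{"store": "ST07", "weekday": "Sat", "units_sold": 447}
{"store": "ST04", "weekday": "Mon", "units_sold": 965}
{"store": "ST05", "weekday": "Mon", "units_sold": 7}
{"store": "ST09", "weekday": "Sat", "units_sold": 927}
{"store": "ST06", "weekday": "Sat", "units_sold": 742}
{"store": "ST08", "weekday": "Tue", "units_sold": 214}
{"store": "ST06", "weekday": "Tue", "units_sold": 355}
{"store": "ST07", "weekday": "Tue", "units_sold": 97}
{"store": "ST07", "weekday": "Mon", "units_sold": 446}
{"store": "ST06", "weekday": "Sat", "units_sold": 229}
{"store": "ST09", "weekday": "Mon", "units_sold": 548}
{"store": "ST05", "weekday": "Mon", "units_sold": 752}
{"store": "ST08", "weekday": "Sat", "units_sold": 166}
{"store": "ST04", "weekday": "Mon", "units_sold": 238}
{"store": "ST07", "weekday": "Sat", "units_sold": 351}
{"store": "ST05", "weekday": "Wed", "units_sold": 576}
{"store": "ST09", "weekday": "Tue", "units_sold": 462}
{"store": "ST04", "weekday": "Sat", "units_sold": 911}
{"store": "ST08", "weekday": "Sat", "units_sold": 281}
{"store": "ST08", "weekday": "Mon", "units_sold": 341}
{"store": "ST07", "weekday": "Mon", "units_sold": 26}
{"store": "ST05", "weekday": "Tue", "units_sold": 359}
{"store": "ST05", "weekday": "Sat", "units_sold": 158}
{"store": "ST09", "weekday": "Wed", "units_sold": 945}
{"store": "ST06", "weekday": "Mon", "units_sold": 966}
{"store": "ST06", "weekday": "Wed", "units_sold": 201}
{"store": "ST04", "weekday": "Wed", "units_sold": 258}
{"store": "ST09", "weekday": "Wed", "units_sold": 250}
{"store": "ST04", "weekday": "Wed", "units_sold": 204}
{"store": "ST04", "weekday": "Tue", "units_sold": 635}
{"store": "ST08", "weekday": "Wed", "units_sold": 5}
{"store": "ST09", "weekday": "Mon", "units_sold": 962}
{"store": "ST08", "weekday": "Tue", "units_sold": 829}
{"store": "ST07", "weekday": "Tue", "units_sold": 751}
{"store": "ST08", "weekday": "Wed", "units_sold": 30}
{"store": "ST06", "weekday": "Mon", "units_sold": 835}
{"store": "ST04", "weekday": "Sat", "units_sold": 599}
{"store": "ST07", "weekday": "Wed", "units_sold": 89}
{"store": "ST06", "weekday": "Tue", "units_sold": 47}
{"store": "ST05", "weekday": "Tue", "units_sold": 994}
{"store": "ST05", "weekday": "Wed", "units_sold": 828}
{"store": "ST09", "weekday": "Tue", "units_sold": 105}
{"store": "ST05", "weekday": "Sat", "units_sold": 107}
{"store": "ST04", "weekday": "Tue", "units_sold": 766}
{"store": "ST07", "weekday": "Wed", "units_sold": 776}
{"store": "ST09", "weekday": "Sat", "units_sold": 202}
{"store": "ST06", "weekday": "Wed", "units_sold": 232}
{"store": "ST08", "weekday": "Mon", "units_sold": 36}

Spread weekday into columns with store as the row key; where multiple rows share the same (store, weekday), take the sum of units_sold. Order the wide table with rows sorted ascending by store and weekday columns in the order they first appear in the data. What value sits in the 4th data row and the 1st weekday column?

With rows sorted ascending by store, row 4 is store=ST07. weekday columns in first-appearance order: Sat, Mon, Tue, Wed; column 1 is Sat.
Long rows with store=ST07, weekday=Sat: 447 + 351 = 798.

798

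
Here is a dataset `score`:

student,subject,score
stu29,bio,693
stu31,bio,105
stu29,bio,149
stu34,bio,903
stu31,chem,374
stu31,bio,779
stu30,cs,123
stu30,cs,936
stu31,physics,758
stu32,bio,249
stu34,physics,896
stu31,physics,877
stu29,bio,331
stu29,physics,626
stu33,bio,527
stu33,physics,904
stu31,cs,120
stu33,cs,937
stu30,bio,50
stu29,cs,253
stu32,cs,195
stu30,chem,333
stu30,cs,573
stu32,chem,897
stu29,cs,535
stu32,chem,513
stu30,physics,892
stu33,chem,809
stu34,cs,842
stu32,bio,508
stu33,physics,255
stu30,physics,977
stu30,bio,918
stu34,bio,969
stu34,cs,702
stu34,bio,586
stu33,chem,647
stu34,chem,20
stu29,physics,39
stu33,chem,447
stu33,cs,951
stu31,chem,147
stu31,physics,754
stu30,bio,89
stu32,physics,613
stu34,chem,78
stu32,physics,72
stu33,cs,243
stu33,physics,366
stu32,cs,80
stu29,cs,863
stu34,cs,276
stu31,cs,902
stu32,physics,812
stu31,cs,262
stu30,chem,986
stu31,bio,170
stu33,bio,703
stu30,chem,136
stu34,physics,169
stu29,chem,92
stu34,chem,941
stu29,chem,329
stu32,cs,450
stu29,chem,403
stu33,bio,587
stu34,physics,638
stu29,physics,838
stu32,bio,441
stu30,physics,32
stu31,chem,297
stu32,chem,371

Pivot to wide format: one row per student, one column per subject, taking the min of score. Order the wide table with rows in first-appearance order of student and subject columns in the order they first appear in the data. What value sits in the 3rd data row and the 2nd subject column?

20

With rows in first-appearance order of student, row 3 is student=stu34. subject columns in first-appearance order: bio, chem, cs, physics; column 2 is chem.
Long rows with student=stu34, subject=chem: min(20, 78, 941) = 20.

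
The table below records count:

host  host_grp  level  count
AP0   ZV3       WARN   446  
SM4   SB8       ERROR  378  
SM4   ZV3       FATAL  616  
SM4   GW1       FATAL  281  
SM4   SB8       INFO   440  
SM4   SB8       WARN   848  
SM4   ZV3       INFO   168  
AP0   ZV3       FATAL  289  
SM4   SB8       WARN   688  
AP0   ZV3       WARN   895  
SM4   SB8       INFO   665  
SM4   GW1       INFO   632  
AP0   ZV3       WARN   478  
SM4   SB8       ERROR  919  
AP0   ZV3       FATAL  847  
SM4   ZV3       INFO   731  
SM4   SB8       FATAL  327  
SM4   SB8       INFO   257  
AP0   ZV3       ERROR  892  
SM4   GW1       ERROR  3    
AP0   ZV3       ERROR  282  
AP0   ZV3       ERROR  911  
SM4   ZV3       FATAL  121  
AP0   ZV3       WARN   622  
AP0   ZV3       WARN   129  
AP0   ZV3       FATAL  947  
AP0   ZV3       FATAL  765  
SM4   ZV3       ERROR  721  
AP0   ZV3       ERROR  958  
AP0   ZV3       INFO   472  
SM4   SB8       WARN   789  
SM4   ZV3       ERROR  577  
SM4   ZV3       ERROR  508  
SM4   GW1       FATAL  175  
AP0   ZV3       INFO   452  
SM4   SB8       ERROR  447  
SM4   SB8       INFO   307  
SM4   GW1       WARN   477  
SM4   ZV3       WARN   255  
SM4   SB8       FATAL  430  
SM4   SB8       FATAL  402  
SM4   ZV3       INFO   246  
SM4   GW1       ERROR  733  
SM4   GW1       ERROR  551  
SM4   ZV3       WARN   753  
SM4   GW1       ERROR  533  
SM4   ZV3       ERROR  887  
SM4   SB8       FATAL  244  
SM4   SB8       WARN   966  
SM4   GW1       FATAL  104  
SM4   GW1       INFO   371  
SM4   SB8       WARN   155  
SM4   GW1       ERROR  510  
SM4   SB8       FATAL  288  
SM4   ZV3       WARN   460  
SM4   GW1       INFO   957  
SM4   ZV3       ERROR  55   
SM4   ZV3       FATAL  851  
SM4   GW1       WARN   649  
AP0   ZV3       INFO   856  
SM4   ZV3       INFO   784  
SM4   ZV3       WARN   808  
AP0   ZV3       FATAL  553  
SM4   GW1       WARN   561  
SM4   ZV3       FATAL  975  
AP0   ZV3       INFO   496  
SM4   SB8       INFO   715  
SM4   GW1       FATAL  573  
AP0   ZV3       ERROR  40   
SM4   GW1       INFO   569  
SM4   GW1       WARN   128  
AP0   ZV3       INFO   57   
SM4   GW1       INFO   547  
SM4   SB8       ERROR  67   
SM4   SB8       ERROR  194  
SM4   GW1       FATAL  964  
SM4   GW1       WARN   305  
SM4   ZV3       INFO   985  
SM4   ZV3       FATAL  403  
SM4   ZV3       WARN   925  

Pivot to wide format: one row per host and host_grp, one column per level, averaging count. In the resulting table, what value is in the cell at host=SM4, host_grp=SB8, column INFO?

Rows with host=SM4, host_grp=SB8 and level=INFO: count values are 440, 665, 257, 307, 715.
(440 + 665 + 257 + 307 + 715) / 5 = 476.80.

476.80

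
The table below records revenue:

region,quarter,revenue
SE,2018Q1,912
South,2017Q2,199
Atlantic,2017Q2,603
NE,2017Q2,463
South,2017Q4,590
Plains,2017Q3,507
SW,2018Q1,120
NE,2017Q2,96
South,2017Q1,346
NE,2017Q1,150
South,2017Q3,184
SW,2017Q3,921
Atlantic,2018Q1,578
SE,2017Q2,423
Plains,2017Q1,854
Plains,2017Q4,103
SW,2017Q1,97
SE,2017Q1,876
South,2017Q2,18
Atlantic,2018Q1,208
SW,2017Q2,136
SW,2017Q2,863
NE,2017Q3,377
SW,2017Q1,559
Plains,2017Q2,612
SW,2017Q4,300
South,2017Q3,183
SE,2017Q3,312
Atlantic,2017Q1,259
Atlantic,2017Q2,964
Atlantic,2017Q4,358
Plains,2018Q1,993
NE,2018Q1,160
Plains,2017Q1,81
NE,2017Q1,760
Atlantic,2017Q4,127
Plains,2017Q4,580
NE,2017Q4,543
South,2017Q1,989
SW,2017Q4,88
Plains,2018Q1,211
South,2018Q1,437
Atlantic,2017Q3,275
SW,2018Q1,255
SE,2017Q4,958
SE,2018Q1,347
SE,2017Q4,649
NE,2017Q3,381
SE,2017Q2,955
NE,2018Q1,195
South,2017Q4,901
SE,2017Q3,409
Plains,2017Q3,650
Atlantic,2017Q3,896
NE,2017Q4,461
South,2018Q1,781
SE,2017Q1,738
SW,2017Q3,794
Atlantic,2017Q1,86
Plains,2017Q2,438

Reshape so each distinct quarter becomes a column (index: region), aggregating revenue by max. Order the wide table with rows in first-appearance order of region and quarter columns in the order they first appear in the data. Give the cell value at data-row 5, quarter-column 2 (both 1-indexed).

612

With rows in first-appearance order of region, row 5 is region=Plains. quarter columns in first-appearance order: 2018Q1, 2017Q2, 2017Q4, 2017Q3, 2017Q1; column 2 is 2017Q2.
Long rows with region=Plains, quarter=2017Q2: max(612, 438) = 612.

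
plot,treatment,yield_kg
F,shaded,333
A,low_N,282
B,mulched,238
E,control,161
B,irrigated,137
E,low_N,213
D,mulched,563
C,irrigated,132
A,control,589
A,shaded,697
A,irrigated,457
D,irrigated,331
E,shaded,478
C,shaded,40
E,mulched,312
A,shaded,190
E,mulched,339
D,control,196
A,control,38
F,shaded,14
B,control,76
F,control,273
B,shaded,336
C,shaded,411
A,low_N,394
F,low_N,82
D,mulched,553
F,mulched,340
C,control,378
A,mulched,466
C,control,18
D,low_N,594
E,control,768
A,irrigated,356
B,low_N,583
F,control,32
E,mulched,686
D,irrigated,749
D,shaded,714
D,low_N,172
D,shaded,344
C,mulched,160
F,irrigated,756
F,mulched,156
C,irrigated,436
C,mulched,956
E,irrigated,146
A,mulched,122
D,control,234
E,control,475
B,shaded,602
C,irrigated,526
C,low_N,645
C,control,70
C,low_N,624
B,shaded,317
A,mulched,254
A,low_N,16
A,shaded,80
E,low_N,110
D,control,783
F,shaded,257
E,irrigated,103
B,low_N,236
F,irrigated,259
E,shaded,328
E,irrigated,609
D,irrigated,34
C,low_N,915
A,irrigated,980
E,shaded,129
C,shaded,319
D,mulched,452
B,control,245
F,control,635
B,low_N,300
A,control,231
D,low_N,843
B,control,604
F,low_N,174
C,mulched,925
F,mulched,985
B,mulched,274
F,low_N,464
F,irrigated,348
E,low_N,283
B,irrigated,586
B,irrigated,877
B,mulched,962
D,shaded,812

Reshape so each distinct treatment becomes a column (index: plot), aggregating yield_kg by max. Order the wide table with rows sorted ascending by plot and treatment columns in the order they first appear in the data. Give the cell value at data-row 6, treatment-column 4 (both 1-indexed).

635

With rows sorted ascending by plot, row 6 is plot=F. treatment columns in first-appearance order: shaded, low_N, mulched, control, irrigated; column 4 is control.
Long rows with plot=F, treatment=control: max(273, 32, 635) = 635.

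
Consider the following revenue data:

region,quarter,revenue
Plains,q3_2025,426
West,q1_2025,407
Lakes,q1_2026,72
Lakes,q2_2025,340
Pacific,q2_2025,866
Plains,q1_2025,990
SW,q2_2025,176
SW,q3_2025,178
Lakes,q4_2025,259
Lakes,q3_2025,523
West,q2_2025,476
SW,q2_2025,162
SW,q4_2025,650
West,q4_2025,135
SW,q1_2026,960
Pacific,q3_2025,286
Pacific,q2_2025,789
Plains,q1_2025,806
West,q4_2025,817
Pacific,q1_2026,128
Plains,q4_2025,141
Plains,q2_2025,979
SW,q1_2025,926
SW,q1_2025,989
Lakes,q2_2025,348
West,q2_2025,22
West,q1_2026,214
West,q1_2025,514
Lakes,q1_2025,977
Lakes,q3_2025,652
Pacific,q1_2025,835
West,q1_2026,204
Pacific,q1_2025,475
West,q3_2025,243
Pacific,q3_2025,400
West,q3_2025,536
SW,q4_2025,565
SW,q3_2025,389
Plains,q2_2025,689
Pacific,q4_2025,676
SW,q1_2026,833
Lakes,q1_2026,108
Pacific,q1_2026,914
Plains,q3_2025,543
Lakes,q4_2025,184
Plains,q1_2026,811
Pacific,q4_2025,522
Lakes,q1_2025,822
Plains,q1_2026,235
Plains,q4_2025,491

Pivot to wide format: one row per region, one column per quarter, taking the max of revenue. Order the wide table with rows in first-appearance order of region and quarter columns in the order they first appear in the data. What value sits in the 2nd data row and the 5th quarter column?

817

With rows in first-appearance order of region, row 2 is region=West. quarter columns in first-appearance order: q3_2025, q1_2025, q1_2026, q2_2025, q4_2025; column 5 is q4_2025.
Long rows with region=West, quarter=q4_2025: max(135, 817) = 817.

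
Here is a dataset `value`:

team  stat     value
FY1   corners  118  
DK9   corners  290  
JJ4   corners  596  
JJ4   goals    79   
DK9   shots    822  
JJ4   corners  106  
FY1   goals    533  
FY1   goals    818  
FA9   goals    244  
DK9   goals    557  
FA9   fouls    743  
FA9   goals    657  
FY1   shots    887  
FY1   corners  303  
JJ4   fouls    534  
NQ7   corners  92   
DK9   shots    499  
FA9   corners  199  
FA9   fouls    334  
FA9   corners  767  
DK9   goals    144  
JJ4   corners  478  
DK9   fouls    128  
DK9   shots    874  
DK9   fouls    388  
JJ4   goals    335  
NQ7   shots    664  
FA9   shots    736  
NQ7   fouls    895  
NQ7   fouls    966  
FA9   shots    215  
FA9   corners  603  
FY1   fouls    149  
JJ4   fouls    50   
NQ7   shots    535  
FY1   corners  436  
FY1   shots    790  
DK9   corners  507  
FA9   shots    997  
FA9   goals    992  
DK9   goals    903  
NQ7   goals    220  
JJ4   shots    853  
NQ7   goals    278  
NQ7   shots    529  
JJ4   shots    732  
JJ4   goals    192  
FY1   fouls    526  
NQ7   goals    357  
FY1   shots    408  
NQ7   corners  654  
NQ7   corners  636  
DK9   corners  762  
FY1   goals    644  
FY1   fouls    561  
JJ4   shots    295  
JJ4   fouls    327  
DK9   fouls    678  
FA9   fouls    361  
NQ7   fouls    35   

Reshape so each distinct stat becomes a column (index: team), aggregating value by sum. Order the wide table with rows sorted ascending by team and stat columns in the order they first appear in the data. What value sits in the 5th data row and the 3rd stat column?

1728

With rows sorted ascending by team, row 5 is team=NQ7. stat columns in first-appearance order: corners, goals, shots, fouls; column 3 is shots.
Long rows with team=NQ7, stat=shots: 664 + 535 + 529 = 1728.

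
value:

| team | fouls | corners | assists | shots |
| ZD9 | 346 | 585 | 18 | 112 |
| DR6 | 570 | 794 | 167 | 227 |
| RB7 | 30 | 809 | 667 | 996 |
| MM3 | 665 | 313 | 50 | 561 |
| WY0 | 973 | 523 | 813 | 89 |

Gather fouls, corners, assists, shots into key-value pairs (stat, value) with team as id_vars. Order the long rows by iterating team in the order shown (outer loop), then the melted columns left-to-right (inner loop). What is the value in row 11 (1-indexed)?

20 rows total (5 × 4). Row 11: index ⌊(11-1)/4⌋ = 2 into team → RB7; (11-1) mod 4 = 2 into the melted columns → assists.
So row 11 is (RB7, assists, 667); value = 667.

667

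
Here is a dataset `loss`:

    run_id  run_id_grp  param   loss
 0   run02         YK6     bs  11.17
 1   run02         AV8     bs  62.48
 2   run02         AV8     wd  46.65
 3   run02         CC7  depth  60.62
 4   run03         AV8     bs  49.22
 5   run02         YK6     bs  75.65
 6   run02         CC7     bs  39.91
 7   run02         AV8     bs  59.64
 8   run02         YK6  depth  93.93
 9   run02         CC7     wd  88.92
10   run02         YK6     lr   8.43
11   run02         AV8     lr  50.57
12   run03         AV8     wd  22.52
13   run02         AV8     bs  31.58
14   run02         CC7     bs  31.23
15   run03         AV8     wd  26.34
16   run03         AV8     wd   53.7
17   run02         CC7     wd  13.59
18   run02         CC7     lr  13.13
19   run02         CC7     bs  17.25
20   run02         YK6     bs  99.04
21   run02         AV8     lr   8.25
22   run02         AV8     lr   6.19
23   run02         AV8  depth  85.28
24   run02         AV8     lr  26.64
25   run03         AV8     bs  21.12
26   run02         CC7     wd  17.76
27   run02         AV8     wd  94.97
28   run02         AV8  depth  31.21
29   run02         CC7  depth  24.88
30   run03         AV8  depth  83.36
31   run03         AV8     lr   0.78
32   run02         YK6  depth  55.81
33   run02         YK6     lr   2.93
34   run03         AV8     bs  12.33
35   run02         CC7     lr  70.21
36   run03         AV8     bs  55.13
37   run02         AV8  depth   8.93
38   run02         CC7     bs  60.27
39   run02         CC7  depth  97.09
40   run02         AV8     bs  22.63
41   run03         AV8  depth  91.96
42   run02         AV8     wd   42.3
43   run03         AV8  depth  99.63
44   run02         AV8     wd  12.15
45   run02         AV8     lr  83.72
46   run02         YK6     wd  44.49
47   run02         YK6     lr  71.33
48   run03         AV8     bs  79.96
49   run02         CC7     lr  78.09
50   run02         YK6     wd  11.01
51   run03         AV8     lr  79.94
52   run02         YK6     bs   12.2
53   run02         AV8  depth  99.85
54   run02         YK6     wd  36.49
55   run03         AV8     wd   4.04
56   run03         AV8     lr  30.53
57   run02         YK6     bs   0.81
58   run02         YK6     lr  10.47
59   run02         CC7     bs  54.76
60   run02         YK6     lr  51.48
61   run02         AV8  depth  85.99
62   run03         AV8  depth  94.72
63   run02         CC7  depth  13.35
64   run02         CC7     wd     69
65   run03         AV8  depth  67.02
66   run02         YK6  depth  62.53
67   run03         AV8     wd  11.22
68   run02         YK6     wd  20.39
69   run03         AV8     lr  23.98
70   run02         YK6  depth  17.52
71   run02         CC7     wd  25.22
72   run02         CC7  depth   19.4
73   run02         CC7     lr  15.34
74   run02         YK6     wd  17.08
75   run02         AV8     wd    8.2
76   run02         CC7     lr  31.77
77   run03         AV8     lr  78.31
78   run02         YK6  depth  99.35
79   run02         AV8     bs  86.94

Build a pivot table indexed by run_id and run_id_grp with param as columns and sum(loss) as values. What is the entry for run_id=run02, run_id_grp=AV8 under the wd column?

204.27

Rows with run_id=run02, run_id_grp=AV8 and param=wd: loss values are 46.65, 94.97, 42.3, 12.15, 8.2.
46.65 + 94.97 + 42.3 + 12.15 + 8.2 = 204.27.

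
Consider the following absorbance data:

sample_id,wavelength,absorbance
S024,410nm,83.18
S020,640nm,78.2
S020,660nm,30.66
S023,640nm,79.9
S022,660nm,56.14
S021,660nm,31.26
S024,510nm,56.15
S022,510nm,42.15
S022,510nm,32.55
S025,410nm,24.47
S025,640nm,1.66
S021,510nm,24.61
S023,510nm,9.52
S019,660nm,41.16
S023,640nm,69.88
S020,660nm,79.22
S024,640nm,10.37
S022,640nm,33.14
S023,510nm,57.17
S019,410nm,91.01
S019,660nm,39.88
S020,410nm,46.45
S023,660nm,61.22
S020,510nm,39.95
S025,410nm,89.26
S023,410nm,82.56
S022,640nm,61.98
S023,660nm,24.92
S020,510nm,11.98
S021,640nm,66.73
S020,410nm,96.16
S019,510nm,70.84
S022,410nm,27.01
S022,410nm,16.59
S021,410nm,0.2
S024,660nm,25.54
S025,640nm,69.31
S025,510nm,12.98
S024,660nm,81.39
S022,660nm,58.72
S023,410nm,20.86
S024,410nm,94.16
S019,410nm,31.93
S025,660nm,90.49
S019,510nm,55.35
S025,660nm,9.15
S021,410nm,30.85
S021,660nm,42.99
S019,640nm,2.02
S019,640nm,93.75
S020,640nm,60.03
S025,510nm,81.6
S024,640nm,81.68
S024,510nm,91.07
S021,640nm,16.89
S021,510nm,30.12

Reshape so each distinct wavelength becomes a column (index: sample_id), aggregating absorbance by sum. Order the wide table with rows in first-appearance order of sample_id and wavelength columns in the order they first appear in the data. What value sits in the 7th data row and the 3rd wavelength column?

With rows in first-appearance order of sample_id, row 7 is sample_id=S019. wavelength columns in first-appearance order: 410nm, 640nm, 660nm, 510nm; column 3 is 660nm.
Long rows with sample_id=S019, wavelength=660nm: 41.16 + 39.88 = 81.04.

81.04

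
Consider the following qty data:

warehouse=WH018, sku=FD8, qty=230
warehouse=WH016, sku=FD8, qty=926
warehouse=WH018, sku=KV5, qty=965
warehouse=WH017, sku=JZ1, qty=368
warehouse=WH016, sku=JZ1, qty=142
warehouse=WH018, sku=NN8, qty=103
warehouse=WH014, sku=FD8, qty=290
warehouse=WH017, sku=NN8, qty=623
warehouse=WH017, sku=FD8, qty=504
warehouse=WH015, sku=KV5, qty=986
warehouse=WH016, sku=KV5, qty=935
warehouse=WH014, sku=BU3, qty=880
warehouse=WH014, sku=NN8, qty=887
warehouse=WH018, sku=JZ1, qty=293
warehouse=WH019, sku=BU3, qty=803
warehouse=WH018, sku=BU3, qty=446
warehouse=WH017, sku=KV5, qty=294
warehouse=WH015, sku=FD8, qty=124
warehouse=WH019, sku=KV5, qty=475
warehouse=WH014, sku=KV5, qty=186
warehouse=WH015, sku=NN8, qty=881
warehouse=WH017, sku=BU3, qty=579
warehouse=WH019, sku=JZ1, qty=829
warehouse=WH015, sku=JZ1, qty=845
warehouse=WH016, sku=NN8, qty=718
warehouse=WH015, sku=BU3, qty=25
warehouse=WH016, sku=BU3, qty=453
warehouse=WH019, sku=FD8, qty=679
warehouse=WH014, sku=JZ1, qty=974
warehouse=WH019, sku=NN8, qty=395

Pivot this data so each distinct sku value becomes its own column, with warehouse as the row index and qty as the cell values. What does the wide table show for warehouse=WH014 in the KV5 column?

Wide layout: rows indexed by warehouse, columns are the 5 distinct sku values (FD8, KV5, JZ1, NN8, BU3).
Cell (warehouse=WH014, sku=KV5) draws from the long row where warehouse=WH014 and sku=KV5, which has qty=186.

186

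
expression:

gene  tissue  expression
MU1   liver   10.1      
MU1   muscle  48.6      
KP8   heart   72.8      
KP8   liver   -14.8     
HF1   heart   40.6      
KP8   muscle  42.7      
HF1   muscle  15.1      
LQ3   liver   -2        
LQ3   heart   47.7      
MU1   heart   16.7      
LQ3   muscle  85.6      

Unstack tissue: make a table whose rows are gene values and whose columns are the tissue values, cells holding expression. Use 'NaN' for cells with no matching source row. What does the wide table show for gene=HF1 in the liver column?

No long-format row has gene=HF1 and tissue=liver, so the cell is NaN.

NaN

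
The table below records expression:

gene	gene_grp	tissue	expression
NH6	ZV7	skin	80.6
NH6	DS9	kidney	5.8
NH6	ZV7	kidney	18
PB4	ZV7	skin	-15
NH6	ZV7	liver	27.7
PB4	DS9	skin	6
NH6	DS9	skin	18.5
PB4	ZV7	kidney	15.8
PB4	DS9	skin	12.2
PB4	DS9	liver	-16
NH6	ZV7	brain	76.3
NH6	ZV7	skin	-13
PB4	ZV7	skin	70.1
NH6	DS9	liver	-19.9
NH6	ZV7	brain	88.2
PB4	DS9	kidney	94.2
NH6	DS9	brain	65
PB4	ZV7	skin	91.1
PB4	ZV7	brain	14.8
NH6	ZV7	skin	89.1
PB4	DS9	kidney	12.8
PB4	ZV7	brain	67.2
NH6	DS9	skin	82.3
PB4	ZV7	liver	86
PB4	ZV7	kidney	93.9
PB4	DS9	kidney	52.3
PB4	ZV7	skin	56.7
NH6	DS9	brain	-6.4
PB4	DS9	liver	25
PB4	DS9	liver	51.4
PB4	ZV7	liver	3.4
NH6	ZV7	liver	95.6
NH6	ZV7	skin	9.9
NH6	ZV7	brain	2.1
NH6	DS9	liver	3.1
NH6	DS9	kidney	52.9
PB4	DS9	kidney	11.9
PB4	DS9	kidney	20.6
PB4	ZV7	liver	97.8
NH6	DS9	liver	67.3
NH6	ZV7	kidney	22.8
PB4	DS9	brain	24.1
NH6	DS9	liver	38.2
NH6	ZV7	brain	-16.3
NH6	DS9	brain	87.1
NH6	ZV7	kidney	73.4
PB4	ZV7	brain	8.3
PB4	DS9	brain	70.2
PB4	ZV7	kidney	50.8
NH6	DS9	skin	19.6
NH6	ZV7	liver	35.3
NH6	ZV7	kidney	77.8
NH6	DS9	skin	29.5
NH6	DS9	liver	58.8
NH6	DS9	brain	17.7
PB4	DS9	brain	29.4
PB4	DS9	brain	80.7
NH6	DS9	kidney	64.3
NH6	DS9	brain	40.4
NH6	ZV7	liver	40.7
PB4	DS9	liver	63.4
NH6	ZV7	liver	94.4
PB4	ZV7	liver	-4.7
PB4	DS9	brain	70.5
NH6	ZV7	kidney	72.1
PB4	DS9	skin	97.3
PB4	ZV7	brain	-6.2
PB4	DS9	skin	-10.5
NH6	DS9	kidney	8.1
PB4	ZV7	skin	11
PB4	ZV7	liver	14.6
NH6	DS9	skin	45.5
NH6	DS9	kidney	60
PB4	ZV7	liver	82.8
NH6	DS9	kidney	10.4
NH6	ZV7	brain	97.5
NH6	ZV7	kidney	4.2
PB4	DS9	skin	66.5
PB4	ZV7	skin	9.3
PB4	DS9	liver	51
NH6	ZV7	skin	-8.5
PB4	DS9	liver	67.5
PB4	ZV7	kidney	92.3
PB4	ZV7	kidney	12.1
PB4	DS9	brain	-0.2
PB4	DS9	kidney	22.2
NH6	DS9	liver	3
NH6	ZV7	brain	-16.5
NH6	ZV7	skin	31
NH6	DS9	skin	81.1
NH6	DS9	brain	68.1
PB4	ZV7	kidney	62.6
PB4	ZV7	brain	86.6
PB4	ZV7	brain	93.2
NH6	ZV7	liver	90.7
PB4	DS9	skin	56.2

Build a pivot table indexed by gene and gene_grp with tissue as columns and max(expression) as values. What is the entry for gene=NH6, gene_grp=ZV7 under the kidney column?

Rows with gene=NH6, gene_grp=ZV7 and tissue=kidney: expression values are 18, 22.8, 73.4, 77.8, 72.1, 4.2.
max(18, 22.8, 73.4, 77.8, 72.1, 4.2) = 77.8.

77.8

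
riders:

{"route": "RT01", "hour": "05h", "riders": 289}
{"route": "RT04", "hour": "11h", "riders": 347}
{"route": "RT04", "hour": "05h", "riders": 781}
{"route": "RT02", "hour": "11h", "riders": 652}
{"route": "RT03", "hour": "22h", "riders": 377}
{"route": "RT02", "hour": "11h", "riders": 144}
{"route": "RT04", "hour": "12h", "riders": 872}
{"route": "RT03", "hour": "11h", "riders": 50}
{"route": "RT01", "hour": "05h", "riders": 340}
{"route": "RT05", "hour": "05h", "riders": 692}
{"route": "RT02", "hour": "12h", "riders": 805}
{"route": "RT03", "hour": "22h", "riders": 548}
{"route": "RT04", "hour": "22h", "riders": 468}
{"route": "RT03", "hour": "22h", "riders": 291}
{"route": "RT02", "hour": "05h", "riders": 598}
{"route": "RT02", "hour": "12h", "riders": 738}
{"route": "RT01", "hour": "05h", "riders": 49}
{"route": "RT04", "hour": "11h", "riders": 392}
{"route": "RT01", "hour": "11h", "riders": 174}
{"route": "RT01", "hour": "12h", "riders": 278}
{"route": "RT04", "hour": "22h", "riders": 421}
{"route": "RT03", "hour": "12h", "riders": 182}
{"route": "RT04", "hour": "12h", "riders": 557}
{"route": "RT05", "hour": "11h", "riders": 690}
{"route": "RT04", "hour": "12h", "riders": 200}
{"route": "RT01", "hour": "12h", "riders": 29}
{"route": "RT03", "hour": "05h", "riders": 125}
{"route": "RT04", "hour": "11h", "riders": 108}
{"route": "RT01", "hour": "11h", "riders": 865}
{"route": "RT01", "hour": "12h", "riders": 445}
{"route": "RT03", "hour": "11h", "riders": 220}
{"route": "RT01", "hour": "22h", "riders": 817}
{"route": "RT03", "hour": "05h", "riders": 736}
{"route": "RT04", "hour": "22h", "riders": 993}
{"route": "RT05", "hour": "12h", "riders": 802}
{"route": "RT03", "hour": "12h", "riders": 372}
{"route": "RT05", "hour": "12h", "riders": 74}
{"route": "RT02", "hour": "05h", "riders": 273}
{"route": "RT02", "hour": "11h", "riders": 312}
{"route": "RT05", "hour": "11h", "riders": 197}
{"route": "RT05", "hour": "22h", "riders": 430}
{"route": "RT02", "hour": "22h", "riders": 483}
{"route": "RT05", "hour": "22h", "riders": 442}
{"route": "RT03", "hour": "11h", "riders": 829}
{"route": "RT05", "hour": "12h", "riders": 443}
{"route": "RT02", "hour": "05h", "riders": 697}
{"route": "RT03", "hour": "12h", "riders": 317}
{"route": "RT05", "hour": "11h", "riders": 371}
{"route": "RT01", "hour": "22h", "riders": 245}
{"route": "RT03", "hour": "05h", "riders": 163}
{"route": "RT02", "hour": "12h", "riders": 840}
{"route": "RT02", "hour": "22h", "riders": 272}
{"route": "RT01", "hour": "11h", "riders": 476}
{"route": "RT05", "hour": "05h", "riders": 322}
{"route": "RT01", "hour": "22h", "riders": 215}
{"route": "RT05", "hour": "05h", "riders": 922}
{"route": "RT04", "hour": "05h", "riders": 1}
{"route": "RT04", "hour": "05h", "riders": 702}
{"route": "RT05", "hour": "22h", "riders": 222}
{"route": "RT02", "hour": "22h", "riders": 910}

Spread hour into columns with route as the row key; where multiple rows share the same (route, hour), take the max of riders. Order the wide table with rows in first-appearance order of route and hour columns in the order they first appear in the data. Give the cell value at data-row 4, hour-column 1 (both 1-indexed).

With rows in first-appearance order of route, row 4 is route=RT03. hour columns in first-appearance order: 05h, 11h, 22h, 12h; column 1 is 05h.
Long rows with route=RT03, hour=05h: max(125, 736, 163) = 736.

736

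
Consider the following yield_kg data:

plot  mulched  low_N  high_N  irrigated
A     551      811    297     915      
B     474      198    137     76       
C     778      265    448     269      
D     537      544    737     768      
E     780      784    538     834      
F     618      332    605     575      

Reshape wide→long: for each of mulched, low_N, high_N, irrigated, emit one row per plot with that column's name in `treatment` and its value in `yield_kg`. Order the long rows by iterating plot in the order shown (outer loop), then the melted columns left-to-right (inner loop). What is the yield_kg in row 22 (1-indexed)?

24 rows total (6 × 4). Row 22: index ⌊(22-1)/4⌋ = 5 into plot → F; (22-1) mod 4 = 1 into the melted columns → low_N.
So row 22 is (F, low_N, 332); yield_kg = 332.

332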